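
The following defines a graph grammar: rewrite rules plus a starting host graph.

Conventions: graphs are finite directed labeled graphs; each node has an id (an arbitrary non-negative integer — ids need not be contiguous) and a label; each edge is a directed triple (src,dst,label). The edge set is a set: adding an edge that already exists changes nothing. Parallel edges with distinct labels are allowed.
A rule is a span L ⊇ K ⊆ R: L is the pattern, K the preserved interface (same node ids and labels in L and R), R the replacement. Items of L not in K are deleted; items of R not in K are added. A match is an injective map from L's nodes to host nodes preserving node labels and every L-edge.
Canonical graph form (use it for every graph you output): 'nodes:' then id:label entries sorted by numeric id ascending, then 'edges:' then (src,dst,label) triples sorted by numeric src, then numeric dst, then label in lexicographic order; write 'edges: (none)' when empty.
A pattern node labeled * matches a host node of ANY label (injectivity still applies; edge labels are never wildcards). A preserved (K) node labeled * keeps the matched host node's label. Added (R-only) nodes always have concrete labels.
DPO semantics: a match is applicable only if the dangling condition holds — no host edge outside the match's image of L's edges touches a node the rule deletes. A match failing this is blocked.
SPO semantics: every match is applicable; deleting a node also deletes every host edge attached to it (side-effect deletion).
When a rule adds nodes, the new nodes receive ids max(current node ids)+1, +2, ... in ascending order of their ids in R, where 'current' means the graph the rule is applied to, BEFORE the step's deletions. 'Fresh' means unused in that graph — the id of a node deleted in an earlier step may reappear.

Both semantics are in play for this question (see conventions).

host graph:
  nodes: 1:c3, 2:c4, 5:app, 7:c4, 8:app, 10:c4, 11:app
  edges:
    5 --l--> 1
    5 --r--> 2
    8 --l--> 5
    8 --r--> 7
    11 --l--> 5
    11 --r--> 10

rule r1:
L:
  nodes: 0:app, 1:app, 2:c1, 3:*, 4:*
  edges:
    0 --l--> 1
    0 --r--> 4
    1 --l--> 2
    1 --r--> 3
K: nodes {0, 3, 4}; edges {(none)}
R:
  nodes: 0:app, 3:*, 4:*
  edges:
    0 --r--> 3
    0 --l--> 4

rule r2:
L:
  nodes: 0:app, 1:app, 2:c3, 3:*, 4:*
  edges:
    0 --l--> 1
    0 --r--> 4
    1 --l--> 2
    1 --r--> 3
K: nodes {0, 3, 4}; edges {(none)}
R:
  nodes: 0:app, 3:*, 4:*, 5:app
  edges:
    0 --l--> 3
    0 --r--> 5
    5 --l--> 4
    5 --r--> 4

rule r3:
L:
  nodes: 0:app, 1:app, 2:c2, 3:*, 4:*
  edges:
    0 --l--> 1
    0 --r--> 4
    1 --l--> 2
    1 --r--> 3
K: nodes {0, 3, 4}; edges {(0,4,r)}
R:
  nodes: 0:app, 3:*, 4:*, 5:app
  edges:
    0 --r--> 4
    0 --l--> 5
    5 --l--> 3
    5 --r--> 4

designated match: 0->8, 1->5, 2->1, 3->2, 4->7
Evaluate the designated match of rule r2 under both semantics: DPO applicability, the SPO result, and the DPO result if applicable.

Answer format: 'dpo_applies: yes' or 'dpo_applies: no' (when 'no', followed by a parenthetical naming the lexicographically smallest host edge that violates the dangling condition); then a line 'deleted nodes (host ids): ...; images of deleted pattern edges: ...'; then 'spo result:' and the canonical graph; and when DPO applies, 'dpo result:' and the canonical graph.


dpo_applies: no
(the rule deletes node 5, which keeps host edge (11,5,l) outside the match image — the dangling condition fails, DPO blocks; SPO proceeds and side-deletes such edges)
deleted nodes (host ids): 1, 5; images of deleted pattern edges: (5,1,l); (5,2,r); (8,5,l); (8,7,r)
spo result:
nodes: 2:c4, 7:c4, 8:app, 10:c4, 11:app, 12:app
edges: (8,2,l); (8,12,r); (11,10,r); (12,7,l); (12,7,r)


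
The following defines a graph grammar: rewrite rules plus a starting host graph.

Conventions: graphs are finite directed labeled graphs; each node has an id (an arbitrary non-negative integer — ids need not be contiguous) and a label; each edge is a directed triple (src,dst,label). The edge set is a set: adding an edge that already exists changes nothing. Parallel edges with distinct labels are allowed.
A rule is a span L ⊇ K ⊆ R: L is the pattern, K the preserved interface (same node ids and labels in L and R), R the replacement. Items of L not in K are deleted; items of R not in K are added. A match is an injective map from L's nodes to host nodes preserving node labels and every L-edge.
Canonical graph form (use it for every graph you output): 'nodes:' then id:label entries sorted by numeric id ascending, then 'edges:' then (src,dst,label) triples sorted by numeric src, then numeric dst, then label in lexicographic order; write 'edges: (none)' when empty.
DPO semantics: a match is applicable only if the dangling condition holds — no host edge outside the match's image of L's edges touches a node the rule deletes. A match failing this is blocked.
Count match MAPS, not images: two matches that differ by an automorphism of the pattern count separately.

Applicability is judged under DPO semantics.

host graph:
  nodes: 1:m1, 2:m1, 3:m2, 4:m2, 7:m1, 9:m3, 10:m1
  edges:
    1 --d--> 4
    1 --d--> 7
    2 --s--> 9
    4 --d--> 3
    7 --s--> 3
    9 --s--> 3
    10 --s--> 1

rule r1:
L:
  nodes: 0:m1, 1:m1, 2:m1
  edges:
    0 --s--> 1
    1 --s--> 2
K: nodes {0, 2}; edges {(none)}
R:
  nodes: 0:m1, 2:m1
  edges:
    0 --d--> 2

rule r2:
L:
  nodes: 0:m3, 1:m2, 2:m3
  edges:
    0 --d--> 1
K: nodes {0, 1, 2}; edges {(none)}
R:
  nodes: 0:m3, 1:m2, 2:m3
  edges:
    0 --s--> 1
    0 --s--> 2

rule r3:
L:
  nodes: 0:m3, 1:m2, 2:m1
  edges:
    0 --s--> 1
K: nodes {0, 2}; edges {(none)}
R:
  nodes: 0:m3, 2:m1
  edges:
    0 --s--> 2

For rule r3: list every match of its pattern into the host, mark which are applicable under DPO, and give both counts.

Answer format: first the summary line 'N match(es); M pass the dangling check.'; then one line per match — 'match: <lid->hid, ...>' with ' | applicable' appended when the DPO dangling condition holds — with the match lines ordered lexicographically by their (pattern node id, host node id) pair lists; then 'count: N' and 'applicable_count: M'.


4 match(es); 0 pass the dangling check.
match: 0->9, 1->3, 2->1
match: 0->9, 1->3, 2->2
match: 0->9, 1->3, 2->7
match: 0->9, 1->3, 2->10
count: 4
applicable_count: 0


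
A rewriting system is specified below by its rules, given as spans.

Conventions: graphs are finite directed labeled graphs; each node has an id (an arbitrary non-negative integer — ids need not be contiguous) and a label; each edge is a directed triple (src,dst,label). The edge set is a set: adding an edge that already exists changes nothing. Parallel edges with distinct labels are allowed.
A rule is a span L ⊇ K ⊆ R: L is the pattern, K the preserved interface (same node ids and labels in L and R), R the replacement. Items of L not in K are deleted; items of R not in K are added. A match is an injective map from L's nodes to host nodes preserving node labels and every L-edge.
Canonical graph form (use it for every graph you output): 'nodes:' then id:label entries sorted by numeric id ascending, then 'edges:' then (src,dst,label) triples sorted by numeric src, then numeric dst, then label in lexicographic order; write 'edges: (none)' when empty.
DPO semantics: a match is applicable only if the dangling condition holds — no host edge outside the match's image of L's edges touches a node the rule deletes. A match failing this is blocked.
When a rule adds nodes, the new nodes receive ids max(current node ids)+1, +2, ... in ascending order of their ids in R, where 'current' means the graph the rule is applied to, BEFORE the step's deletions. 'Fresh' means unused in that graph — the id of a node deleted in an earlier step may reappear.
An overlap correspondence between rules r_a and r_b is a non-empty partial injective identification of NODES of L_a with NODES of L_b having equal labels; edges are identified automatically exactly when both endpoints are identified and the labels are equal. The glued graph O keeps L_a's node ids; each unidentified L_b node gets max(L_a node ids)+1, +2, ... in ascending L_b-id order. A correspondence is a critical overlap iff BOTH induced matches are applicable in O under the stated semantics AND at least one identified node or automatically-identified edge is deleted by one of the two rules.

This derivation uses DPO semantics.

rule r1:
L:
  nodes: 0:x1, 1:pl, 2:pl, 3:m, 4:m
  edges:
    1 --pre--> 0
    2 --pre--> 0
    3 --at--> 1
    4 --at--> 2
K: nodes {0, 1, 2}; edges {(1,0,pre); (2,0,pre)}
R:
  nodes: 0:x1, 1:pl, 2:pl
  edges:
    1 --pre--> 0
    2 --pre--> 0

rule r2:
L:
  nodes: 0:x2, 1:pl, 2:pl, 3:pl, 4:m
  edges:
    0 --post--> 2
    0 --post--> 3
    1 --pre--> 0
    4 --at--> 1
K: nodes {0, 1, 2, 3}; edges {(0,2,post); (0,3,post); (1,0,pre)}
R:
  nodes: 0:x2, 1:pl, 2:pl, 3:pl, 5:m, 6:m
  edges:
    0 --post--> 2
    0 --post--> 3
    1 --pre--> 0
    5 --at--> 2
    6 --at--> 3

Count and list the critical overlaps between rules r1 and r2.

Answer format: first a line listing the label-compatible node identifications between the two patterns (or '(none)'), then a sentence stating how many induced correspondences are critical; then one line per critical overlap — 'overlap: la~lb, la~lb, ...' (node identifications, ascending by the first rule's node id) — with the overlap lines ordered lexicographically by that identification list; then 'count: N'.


label-compatible node identifications between L(r1) and L(r2): 1~1, 1~2, 1~3, 2~1, 2~2, 2~3, 3~4, 4~4
6 of the induced correspondences are critical overlaps of r1 and r2.
overlap: 1~1, 2~2, 3~4
overlap: 1~1, 2~3, 3~4
overlap: 1~1, 3~4
overlap: 1~2, 2~1, 4~4
overlap: 1~3, 2~1, 4~4
overlap: 2~1, 4~4
count: 6


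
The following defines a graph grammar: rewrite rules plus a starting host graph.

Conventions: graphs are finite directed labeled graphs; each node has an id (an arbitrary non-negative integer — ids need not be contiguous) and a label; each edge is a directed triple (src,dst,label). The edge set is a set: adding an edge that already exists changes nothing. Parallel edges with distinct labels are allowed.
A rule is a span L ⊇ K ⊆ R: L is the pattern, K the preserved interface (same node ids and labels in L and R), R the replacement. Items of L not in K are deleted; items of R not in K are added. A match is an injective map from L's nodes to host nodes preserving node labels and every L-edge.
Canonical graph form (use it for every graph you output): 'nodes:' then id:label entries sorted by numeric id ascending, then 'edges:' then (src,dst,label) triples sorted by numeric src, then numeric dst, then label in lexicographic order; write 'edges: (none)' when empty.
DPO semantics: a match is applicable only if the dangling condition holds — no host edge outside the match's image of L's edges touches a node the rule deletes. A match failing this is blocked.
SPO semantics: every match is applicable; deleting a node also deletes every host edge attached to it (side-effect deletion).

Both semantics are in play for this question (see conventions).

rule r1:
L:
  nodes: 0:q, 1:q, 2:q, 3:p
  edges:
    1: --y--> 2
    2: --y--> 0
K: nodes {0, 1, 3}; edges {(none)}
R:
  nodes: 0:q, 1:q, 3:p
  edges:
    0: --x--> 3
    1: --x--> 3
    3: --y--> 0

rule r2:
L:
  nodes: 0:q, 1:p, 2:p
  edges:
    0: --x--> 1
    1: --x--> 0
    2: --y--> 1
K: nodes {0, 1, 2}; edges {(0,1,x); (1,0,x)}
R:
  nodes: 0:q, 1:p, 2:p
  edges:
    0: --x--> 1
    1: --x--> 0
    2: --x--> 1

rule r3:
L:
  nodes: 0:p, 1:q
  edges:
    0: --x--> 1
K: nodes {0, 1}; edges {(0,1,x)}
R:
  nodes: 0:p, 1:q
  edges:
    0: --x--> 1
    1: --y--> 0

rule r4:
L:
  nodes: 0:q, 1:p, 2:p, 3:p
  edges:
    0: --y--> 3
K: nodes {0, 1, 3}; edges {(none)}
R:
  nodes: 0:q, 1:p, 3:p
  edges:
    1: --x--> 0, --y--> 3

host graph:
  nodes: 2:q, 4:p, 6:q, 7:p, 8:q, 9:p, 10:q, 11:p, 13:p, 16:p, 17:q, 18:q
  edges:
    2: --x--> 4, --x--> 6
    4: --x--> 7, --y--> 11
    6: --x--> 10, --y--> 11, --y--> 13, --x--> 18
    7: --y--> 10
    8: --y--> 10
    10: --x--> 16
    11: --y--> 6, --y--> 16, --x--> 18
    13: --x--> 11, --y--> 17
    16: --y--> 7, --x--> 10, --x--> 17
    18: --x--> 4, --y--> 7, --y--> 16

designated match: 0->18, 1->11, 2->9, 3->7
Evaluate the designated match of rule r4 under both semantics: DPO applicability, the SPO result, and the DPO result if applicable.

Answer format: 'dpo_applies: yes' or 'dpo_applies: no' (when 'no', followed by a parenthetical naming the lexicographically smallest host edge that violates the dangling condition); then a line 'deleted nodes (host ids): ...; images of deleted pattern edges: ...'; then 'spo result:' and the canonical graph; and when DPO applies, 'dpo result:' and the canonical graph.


dpo_applies: yes
deleted nodes (host ids): 9; images of deleted pattern edges: (18,7,y)
spo result:
nodes: 2:q, 4:p, 6:q, 7:p, 8:q, 10:q, 11:p, 13:p, 16:p, 17:q, 18:q
edges: (2,4,x); (2,6,x); (4,7,x); (4,11,y); (6,10,x); (6,11,y); (6,13,y); (6,18,x); (7,10,y); (8,10,y); (10,16,x); (11,6,y); (11,7,y); (11,16,y); (11,18,x); (13,11,x); (13,17,y); (16,7,y); (16,10,x); (16,17,x); (18,4,x); (18,16,y)
dpo result:
nodes: 2:q, 4:p, 6:q, 7:p, 8:q, 10:q, 11:p, 13:p, 16:p, 17:q, 18:q
edges: (2,4,x); (2,6,x); (4,7,x); (4,11,y); (6,10,x); (6,11,y); (6,13,y); (6,18,x); (7,10,y); (8,10,y); (10,16,x); (11,6,y); (11,7,y); (11,16,y); (11,18,x); (13,11,x); (13,17,y); (16,7,y); (16,10,x); (16,17,x); (18,4,x); (18,16,y)


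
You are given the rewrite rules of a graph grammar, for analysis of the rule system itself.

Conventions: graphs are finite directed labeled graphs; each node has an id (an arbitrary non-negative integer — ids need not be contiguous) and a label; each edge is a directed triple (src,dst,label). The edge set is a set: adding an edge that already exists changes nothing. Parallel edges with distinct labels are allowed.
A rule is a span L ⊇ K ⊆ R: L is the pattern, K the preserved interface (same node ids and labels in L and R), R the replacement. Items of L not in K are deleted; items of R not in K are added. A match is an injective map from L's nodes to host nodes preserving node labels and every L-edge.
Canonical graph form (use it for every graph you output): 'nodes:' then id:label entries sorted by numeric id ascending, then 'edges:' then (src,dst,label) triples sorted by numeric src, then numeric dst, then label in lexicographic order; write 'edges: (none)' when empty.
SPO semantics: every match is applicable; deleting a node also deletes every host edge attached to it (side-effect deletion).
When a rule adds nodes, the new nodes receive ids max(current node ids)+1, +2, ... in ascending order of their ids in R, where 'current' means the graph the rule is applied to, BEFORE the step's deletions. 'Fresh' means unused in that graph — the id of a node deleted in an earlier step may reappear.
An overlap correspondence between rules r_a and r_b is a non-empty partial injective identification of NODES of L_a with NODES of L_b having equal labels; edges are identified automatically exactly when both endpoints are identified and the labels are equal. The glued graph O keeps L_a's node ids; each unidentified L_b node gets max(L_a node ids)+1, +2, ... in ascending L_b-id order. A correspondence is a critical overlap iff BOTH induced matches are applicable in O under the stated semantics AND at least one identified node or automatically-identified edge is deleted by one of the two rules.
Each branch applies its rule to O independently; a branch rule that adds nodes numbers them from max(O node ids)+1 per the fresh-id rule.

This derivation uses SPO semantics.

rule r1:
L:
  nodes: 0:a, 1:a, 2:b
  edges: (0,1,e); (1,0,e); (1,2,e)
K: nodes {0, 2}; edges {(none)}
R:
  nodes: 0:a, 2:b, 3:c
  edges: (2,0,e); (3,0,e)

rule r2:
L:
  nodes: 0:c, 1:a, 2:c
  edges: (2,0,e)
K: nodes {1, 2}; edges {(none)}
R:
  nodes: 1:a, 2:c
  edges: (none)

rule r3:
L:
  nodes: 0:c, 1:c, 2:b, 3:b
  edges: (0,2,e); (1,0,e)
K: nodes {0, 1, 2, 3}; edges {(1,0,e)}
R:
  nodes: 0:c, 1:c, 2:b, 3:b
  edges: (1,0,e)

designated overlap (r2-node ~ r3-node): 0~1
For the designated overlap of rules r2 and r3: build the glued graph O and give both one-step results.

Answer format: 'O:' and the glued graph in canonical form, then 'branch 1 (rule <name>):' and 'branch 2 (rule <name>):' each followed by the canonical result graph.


O:
nodes: 0:c, 1:a, 2:c, 3:c, 4:b, 5:b
edges: (0,3,e); (2,0,e); (3,4,e)
branch 1 (rule r2):
nodes: 1:a, 2:c, 3:c, 4:b, 5:b
edges: (3,4,e)
branch 2 (rule r3):
nodes: 0:c, 1:a, 2:c, 3:c, 4:b, 5:b
edges: (0,3,e); (2,0,e)


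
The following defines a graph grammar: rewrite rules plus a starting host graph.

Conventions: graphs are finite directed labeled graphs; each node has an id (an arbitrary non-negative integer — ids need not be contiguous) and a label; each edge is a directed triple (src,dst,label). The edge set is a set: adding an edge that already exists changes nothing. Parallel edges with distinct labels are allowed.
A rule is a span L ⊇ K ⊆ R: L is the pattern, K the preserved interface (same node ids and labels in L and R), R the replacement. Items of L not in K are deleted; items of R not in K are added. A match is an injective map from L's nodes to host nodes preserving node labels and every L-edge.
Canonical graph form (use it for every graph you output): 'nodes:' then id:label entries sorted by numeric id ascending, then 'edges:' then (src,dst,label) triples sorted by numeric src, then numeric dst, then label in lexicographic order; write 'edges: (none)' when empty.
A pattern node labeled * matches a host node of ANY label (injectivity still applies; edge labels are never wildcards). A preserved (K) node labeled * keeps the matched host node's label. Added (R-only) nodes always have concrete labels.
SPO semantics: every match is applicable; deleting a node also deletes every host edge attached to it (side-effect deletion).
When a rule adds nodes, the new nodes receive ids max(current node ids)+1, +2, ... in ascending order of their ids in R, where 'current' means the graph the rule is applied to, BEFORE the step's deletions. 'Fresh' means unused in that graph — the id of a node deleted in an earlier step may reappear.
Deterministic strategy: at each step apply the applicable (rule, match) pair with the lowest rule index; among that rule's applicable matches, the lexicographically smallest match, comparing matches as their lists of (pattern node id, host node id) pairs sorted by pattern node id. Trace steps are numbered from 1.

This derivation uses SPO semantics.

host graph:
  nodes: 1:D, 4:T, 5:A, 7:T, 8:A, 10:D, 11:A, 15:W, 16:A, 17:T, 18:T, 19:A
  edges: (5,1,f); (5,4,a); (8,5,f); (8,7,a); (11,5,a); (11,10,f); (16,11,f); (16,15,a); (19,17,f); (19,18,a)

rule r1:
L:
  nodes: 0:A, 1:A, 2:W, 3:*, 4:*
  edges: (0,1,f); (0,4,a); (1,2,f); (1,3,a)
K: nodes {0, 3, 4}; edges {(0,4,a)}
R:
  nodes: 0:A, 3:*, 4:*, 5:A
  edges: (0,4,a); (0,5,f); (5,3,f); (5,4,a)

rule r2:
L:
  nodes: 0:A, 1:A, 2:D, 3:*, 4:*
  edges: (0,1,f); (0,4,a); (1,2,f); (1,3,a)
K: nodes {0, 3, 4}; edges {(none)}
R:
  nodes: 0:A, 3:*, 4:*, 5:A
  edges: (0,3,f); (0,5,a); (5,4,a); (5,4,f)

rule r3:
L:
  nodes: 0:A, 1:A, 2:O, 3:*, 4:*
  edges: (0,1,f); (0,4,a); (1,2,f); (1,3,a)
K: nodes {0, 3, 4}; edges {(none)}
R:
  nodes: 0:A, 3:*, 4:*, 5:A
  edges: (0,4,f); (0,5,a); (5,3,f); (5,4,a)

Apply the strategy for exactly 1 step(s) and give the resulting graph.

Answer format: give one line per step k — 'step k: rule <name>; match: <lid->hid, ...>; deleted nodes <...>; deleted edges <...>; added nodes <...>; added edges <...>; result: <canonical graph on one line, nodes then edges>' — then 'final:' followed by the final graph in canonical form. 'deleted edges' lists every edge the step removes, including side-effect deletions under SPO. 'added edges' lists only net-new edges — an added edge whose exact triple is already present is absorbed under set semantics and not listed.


step 1: rule r2; match: 0->8, 1->5, 2->1, 3->4, 4->7; deleted nodes 1, 5; deleted edges (5,1,f); (5,4,a); (8,5,f); (8,7,a); (11,5,a); added nodes 20; added edges (8,4,f); (8,20,a); (20,7,a); (20,7,f); result: nodes: 4:T, 7:T, 8:A, 10:D, 11:A, 15:W, 16:A, 17:T, 18:T, 19:A, 20:A edges: (8,4,f); (8,20,a); (11,10,f); (16,11,f); (16,15,a); (19,17,f); (19,18,a); (20,7,a); (20,7,f)
final:
nodes: 4:T, 7:T, 8:A, 10:D, 11:A, 15:W, 16:A, 17:T, 18:T, 19:A, 20:A
edges: (8,4,f); (8,20,a); (11,10,f); (16,11,f); (16,15,a); (19,17,f); (19,18,a); (20,7,a); (20,7,f)


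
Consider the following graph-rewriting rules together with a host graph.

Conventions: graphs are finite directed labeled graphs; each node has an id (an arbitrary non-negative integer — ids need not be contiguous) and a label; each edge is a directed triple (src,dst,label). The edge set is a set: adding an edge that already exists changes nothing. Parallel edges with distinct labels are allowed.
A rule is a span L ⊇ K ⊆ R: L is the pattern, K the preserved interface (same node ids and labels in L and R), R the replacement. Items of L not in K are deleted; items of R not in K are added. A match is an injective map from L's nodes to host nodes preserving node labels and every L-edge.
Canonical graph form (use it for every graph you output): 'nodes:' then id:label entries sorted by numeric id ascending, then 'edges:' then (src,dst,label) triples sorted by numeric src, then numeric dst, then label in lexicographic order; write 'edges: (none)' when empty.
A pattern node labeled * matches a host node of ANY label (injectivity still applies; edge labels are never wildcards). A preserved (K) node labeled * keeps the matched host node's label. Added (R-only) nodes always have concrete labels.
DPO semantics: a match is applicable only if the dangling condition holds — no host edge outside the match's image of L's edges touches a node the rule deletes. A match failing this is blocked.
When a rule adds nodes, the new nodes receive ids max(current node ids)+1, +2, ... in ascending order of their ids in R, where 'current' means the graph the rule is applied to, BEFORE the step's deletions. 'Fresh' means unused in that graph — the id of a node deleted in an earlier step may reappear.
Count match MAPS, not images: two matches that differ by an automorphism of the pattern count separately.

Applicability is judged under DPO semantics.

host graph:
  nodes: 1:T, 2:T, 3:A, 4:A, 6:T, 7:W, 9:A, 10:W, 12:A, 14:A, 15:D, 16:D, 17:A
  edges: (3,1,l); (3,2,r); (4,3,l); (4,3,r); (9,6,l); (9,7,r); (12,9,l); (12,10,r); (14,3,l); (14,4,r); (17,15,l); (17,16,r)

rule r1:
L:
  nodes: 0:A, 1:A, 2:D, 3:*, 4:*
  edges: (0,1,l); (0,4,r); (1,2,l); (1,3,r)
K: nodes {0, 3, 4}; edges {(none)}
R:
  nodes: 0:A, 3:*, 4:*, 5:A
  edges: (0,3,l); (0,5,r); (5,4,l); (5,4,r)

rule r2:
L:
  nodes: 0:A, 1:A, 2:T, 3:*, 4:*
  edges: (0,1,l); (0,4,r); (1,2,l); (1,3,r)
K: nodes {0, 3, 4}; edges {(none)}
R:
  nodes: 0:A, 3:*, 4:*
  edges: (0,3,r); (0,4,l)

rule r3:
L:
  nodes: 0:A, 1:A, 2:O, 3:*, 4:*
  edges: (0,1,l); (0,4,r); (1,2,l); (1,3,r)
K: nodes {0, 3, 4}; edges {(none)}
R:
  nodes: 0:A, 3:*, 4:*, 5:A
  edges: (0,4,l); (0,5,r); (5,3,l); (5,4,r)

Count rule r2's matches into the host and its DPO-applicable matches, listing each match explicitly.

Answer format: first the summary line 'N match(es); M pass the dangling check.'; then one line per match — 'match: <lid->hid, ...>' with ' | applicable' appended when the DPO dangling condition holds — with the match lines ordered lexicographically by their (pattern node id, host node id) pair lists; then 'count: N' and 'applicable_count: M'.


2 match(es); 1 pass the dangling check.
match: 0->12, 1->9, 2->6, 3->7, 4->10 | applicable
match: 0->14, 1->3, 2->1, 3->2, 4->4
count: 2
applicable_count: 1


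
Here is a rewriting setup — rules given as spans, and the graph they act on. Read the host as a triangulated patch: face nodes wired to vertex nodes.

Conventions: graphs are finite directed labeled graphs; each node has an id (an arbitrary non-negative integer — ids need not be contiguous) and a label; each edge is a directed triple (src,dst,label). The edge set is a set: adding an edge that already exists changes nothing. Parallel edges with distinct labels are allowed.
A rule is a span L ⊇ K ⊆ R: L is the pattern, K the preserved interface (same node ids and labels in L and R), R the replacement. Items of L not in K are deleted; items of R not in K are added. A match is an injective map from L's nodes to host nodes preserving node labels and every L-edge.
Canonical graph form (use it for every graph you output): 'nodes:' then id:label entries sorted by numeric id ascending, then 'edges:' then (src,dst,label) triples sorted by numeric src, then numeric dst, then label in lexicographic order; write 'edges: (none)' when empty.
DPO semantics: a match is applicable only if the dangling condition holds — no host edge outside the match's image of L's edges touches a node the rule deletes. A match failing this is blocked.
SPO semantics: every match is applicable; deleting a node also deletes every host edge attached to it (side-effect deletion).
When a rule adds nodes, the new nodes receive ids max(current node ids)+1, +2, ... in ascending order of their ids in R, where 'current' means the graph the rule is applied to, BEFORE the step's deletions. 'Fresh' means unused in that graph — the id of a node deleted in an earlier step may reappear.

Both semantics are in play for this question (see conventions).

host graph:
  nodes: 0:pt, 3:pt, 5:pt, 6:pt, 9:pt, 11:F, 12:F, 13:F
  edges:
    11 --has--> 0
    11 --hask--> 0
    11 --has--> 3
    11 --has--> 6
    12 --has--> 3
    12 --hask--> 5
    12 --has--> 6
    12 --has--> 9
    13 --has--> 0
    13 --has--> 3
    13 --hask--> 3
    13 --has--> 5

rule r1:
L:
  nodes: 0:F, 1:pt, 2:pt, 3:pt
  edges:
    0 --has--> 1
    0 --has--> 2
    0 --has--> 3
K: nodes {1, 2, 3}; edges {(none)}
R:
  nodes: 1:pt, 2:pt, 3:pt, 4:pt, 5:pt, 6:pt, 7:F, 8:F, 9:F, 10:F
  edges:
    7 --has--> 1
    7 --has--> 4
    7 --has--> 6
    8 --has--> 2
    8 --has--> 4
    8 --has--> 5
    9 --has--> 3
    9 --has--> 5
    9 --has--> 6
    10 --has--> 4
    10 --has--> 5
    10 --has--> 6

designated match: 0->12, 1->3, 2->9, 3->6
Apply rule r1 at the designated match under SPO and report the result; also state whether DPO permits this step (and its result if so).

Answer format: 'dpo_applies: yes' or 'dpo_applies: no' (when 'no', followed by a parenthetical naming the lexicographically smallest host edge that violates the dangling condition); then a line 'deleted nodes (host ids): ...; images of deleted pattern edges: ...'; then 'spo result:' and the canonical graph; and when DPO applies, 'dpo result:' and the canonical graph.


dpo_applies: no
(the rule deletes node 12, which keeps host edge (12,5,hask) outside the match image — the dangling condition fails, DPO blocks; SPO proceeds and side-deletes such edges)
deleted nodes (host ids): 12; images of deleted pattern edges: (12,3,has); (12,6,has); (12,9,has)
spo result:
nodes: 0:pt, 3:pt, 5:pt, 6:pt, 9:pt, 11:F, 13:F, 14:pt, 15:pt, 16:pt, 17:F, 18:F, 19:F, 20:F
edges: (11,0,has); (11,0,hask); (11,3,has); (11,6,has); (13,0,has); (13,3,has); (13,3,hask); (13,5,has); (17,3,has); (17,14,has); (17,16,has); (18,9,has); (18,14,has); (18,15,has); (19,6,has); (19,15,has); (19,16,has); (20,14,has); (20,15,has); (20,16,has)


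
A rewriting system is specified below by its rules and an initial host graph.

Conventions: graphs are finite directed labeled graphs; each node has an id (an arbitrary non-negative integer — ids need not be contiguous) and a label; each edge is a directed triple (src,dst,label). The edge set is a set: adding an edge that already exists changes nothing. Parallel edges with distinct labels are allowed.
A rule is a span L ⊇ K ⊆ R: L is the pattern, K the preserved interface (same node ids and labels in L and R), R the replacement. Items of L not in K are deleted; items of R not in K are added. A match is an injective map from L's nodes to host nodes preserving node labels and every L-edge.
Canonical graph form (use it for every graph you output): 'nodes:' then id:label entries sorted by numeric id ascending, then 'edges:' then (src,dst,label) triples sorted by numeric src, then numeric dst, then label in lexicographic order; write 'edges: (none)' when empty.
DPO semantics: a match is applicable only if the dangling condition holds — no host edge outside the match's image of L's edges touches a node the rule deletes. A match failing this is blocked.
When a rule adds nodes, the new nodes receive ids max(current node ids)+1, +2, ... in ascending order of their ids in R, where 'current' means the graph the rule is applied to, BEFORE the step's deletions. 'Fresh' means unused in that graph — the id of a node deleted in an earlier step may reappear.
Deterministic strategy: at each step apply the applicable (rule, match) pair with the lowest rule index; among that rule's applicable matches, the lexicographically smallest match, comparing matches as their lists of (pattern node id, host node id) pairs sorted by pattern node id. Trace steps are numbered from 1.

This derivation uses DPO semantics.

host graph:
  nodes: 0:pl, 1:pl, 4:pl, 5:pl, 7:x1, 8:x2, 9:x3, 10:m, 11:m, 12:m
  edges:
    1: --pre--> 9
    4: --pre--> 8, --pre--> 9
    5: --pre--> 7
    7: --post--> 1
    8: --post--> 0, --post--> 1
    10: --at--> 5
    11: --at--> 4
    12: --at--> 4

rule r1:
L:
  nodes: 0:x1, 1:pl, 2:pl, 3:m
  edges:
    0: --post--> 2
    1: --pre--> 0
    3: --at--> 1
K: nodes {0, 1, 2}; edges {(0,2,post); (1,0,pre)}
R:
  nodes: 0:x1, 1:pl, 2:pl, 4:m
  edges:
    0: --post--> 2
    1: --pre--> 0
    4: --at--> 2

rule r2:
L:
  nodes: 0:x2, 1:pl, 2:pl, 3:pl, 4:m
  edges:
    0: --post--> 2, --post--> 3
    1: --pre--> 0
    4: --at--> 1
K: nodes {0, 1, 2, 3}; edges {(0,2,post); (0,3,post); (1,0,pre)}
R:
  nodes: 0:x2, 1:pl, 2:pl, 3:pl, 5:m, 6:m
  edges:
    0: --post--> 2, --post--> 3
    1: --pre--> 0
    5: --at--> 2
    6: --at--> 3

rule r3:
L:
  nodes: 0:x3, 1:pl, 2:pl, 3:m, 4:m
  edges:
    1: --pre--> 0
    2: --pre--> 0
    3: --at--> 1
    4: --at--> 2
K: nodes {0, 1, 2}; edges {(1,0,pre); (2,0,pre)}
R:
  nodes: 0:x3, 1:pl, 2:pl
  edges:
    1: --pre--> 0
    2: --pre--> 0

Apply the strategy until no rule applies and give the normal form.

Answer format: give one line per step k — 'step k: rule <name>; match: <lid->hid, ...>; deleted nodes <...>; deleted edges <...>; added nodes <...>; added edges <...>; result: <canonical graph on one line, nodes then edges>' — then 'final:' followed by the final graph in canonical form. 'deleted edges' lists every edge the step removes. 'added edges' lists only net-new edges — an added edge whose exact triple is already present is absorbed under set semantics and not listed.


step 1: rule r1; match: 0->7, 1->5, 2->1, 3->10; deleted nodes 10; deleted edges (10,5,at); added nodes 13; added edges (13,1,at); result: nodes: 0:pl, 1:pl, 4:pl, 5:pl, 7:x1, 8:x2, 9:x3, 11:m, 12:m, 13:m edges: (1,9,pre); (4,8,pre); (4,9,pre); (5,7,pre); (7,1,post); (8,0,post); (8,1,post); (11,4,at); (12,4,at); (13,1,at)
step 2: rule r2; match: 0->8, 1->4, 2->0, 3->1, 4->11; deleted nodes 11; deleted edges (11,4,at); added nodes 14, 15; added edges (14,0,at); (15,1,at); result: nodes: 0:pl, 1:pl, 4:pl, 5:pl, 7:x1, 8:x2, 9:x3, 12:m, 13:m, 14:m, 15:m edges: (1,9,pre); (4,8,pre); (4,9,pre); (5,7,pre); (7,1,post); (8,0,post); (8,1,post); (12,4,at); (13,1,at); (14,0,at); (15,1,at)
step 3: rule r2; match: 0->8, 1->4, 2->0, 3->1, 4->12; deleted nodes 12; deleted edges (12,4,at); added nodes 16, 17; added edges (16,0,at); (17,1,at); result: nodes: 0:pl, 1:pl, 4:pl, 5:pl, 7:x1, 8:x2, 9:x3, 13:m, 14:m, 15:m, 16:m, 17:m edges: (1,9,pre); (4,8,pre); (4,9,pre); (5,7,pre); (7,1,post); (8,0,post); (8,1,post); (13,1,at); (14,0,at); (15,1,at); (16,0,at); (17,1,at)
final:
nodes: 0:pl, 1:pl, 4:pl, 5:pl, 7:x1, 8:x2, 9:x3, 13:m, 14:m, 15:m, 16:m, 17:m
edges: (1,9,pre); (4,8,pre); (4,9,pre); (5,7,pre); (7,1,post); (8,0,post); (8,1,post); (13,1,at); (14,0,at); (15,1,at); (16,0,at); (17,1,at)


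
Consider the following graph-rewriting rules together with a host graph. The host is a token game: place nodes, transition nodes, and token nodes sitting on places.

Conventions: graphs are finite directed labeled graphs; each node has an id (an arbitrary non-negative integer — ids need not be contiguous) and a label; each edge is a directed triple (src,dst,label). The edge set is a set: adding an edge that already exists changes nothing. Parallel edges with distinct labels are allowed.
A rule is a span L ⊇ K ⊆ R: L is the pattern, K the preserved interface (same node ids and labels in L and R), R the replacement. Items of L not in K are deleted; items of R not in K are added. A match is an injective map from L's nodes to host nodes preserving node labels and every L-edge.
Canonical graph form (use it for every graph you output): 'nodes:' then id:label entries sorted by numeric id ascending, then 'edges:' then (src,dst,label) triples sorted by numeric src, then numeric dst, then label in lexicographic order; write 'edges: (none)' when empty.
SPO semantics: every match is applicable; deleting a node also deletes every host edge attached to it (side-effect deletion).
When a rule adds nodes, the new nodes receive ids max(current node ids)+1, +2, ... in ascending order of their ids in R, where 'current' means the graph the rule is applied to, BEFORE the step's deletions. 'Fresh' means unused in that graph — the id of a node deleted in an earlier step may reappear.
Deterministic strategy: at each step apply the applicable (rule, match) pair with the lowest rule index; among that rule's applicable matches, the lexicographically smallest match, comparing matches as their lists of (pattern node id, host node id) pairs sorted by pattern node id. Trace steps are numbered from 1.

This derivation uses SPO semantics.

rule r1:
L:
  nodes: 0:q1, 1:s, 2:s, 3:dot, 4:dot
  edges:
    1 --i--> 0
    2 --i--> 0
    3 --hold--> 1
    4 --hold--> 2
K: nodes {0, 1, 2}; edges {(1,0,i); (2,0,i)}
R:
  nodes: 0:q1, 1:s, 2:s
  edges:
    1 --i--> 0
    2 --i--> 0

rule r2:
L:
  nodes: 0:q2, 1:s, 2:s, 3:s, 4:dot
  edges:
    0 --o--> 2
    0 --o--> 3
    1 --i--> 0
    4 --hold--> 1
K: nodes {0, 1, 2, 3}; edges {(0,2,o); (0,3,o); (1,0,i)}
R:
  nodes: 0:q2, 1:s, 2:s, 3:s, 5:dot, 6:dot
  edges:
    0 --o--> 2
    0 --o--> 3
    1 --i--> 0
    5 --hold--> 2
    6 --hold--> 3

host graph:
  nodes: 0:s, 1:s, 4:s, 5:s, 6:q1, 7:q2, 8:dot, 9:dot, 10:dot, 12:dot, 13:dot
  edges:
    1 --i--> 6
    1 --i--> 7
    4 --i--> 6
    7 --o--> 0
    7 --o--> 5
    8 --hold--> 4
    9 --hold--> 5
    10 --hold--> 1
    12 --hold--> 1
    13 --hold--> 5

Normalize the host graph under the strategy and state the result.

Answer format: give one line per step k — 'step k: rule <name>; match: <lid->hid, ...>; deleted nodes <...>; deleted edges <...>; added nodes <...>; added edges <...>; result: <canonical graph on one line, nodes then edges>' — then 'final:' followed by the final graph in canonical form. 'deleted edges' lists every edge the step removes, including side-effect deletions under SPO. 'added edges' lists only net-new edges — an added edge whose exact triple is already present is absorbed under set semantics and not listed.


step 1: rule r1; match: 0->6, 1->1, 2->4, 3->10, 4->8; deleted nodes 8, 10; deleted edges (8,4,hold); (10,1,hold); added nodes (none); added edges (none); result: nodes: 0:s, 1:s, 4:s, 5:s, 6:q1, 7:q2, 9:dot, 12:dot, 13:dot edges: (1,6,i); (1,7,i); (4,6,i); (7,0,o); (7,5,o); (9,5,hold); (12,1,hold); (13,5,hold)
step 2: rule r2; match: 0->7, 1->1, 2->0, 3->5, 4->12; deleted nodes 12; deleted edges (12,1,hold); added nodes 14, 15; added edges (14,0,hold); (15,5,hold); result: nodes: 0:s, 1:s, 4:s, 5:s, 6:q1, 7:q2, 9:dot, 13:dot, 14:dot, 15:dot edges: (1,6,i); (1,7,i); (4,6,i); (7,0,o); (7,5,o); (9,5,hold); (13,5,hold); (14,0,hold); (15,5,hold)
final:
nodes: 0:s, 1:s, 4:s, 5:s, 6:q1, 7:q2, 9:dot, 13:dot, 14:dot, 15:dot
edges: (1,6,i); (1,7,i); (4,6,i); (7,0,o); (7,5,o); (9,5,hold); (13,5,hold); (14,0,hold); (15,5,hold)


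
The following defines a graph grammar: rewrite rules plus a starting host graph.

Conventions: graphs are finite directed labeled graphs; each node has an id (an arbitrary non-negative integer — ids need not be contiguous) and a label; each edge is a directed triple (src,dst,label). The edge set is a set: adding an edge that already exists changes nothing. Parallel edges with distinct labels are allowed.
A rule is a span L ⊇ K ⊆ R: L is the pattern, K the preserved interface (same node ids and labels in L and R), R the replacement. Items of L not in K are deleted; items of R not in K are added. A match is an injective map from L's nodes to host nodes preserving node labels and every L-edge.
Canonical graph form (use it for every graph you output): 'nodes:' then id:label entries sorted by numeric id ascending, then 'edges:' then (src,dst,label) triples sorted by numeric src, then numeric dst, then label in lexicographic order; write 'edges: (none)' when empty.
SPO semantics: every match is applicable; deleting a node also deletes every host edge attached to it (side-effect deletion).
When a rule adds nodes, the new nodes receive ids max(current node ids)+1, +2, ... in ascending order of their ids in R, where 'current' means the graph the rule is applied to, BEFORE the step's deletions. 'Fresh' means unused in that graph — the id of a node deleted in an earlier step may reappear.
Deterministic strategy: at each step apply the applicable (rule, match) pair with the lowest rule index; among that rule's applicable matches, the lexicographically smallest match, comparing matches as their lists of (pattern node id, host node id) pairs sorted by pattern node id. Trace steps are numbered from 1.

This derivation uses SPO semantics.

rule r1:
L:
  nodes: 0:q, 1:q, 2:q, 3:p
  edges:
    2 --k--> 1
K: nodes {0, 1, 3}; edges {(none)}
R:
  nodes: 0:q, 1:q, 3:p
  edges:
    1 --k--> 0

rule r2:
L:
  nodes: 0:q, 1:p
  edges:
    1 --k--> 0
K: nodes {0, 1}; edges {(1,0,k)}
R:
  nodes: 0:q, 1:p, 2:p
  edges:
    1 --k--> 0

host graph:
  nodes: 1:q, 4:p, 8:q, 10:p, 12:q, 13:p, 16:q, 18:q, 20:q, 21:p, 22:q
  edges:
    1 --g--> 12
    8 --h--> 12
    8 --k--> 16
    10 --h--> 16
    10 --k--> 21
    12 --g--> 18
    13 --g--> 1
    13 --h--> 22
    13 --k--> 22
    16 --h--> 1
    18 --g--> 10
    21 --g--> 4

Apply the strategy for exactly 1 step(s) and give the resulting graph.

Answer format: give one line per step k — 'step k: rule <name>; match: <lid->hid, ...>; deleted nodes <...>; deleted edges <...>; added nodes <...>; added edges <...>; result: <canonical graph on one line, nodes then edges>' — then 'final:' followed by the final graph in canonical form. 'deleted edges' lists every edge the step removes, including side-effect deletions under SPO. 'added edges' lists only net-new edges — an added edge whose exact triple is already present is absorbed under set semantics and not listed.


step 1: rule r1; match: 0->1, 1->16, 2->8, 3->4; deleted nodes 8; deleted edges (8,12,h); (8,16,k); added nodes (none); added edges (16,1,k); result: nodes: 1:q, 4:p, 10:p, 12:q, 13:p, 16:q, 18:q, 20:q, 21:p, 22:q edges: (1,12,g); (10,16,h); (10,21,k); (12,18,g); (13,1,g); (13,22,h); (13,22,k); (16,1,h); (16,1,k); (18,10,g); (21,4,g)
final:
nodes: 1:q, 4:p, 10:p, 12:q, 13:p, 16:q, 18:q, 20:q, 21:p, 22:q
edges: (1,12,g); (10,16,h); (10,21,k); (12,18,g); (13,1,g); (13,22,h); (13,22,k); (16,1,h); (16,1,k); (18,10,g); (21,4,g)


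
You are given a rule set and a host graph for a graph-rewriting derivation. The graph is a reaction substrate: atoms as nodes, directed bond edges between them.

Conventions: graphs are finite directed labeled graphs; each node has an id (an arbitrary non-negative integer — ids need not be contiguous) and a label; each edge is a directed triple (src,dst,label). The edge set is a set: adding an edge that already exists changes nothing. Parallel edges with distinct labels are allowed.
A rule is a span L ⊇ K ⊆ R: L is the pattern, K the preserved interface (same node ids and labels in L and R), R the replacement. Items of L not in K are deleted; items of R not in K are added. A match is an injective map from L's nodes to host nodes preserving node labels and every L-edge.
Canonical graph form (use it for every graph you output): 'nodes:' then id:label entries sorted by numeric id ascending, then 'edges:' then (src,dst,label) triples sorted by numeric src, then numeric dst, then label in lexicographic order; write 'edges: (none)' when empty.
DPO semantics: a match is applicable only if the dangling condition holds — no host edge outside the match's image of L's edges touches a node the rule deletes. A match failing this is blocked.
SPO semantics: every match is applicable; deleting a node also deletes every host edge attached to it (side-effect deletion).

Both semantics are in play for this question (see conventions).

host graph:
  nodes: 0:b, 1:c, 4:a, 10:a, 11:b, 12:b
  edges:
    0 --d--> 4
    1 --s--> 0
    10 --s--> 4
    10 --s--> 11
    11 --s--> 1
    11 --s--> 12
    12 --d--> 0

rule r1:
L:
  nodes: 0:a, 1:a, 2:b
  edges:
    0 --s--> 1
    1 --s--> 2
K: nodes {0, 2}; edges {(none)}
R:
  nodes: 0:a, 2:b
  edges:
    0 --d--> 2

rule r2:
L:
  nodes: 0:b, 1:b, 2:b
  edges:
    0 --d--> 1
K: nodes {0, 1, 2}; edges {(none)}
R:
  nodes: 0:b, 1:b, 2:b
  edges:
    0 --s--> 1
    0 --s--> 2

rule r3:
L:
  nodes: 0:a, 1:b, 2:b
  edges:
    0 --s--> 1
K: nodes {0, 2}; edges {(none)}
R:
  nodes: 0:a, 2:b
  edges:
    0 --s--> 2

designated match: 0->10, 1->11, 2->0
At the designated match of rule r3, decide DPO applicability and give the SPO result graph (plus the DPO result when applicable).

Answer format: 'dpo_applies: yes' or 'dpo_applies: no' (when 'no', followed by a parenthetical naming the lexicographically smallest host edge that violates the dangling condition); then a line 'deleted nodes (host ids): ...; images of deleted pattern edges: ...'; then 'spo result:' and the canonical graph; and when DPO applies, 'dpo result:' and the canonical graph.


dpo_applies: no
(the rule deletes node 11, which keeps host edge (11,1,s) outside the match image — the dangling condition fails, DPO blocks; SPO proceeds and side-deletes such edges)
deleted nodes (host ids): 11; images of deleted pattern edges: (10,11,s)
spo result:
nodes: 0:b, 1:c, 4:a, 10:a, 12:b
edges: (0,4,d); (1,0,s); (10,0,s); (10,4,s); (12,0,d)
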